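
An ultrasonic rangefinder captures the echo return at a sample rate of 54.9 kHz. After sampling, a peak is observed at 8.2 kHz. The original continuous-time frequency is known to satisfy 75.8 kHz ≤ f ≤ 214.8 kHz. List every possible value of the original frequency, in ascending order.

101.6 kHz, 118 kHz, 156.5 kHz, 172.9 kHz, 211.4 kHz

Frequencies that alias to 8.2 kHz are k·fs ± 8.2 kHz for integer k ≥ 0.
k=0: 8.2 kHz.
k=1: 46.7 kHz, 63.1 kHz.
k=2: 101.6 kHz, 118 kHz.
k=3: 156.5 kHz, 172.9 kHz.
k=4: 211.4 kHz, 227.8 kHz.
k=5: 266.3 kHz, 282.7 kHz.
Within [75.8 kHz, 214.8 kHz]: 101.6 kHz, 118 kHz, 156.5 kHz, 172.9 kHz, 211.4 kHz.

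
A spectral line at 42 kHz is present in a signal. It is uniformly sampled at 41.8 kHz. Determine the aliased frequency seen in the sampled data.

0.2 kHz

42 kHz mod fs = 0.2 kHz.
0.2 kHz ≤ fs/2 = 20.9 kHz, appears at 0.2 kHz.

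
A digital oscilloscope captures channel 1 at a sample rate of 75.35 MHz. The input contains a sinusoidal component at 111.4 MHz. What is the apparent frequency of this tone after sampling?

111.4 MHz mod fs = 36.05 MHz.
36.05 MHz ≤ fs/2 = 37.675 MHz, appears at 36.05 MHz.

36.05 MHz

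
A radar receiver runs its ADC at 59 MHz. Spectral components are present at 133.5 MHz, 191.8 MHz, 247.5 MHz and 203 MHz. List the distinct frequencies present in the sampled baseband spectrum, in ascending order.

11.5 MHz, 14.8 MHz, 15.5 MHz, 26 MHz

fs/2 = 29.5 MHz.
133.5 MHz mod fs = 15.5 MHz.
15.5 MHz ≤ fs/2 = 29.5 MHz, appears at 15.5 MHz.
191.8 MHz mod fs = 14.8 MHz.
14.8 MHz ≤ fs/2 = 29.5 MHz, appears at 14.8 MHz.
247.5 MHz mod fs = 11.5 MHz.
11.5 MHz ≤ fs/2 = 29.5 MHz, appears at 11.5 MHz.
203 MHz mod fs = 26 MHz.
26 MHz ≤ fs/2 = 29.5 MHz, appears at 26 MHz.
Distinct values: {11.5 MHz, 14.8 MHz, 15.5 MHz, 26 MHz}.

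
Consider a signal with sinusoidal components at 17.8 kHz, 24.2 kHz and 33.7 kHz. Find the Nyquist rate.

Highest-frequency component: 33.7 kHz.
Nyquist rate = 2 × 33.7 kHz = 67.4 kHz.

67.4 kHz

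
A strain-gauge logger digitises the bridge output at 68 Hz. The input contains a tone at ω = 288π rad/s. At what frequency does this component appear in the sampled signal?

8 Hz

ω = 288π rad/s → f = ω/(2π) = 144 Hz.
144 Hz mod fs = 8 Hz.
8 Hz ≤ fs/2 = 34 Hz, appears at 8 Hz.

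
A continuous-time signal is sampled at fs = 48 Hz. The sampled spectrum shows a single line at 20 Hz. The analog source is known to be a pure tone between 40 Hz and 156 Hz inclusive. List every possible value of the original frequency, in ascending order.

68 Hz, 76 Hz, 116 Hz, 124 Hz

Frequencies that alias to 20 Hz are k·fs ± 20 Hz for integer k ≥ 0.
k=0: 20 Hz.
k=1: 28 Hz, 68 Hz.
k=2: 76 Hz, 116 Hz.
k=3: 124 Hz, 164 Hz.
k=4: 172 Hz, 212 Hz.
Within [40 Hz, 156 Hz]: 68 Hz, 76 Hz, 116 Hz, 124 Hz.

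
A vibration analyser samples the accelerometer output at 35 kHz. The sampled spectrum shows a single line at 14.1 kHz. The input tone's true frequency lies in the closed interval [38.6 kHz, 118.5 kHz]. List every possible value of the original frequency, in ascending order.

Frequencies that alias to 14.1 kHz are k·fs ± 14.1 kHz for integer k ≥ 0.
k=0: 14.1 kHz.
k=1: 20.9 kHz, 49.1 kHz.
k=2: 55.9 kHz, 84.1 kHz.
k=3: 90.9 kHz, 119.1 kHz.
k=4: 125.9 kHz, 154.1 kHz.
Within [38.6 kHz, 118.5 kHz]: 49.1 kHz, 55.9 kHz, 84.1 kHz, 90.9 kHz.

49.1 kHz, 55.9 kHz, 84.1 kHz, 90.9 kHz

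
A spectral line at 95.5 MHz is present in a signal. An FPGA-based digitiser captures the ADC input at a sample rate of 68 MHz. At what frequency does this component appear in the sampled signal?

95.5 MHz mod fs = 27.5 MHz.
27.5 MHz ≤ fs/2 = 34 MHz, appears at 27.5 MHz.

27.5 MHz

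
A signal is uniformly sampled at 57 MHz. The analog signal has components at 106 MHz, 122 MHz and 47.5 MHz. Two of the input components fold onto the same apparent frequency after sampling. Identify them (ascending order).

fs/2 = 28.5 MHz.
106 MHz mod fs = 49 MHz.
49 MHz > fs/2 = 28.5 MHz, folds to fs − 49 MHz = 8 MHz.
122 MHz mod fs = 8 MHz.
8 MHz ≤ fs/2 = 28.5 MHz, appears at 8 MHz.
47.5 MHz > fs/2 = 28.5 MHz, folds to fs − 47.5 MHz = 9.5 MHz.
106 MHz and 122 MHz both map to 8 MHz.

106 MHz, 122 MHz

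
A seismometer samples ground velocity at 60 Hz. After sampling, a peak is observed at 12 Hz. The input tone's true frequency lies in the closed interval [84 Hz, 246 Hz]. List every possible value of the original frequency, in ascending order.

108 Hz, 132 Hz, 168 Hz, 192 Hz, 228 Hz

Frequencies that alias to 12 Hz are k·fs ± 12 Hz for integer k ≥ 0.
k=0: 12 Hz.
k=1: 48 Hz, 72 Hz.
k=2: 108 Hz, 132 Hz.
k=3: 168 Hz, 192 Hz.
k=4: 228 Hz, 252 Hz.
k=5: 288 Hz, 312 Hz.
Within [84 Hz, 246 Hz]: 108 Hz, 132 Hz, 168 Hz, 192 Hz, 228 Hz.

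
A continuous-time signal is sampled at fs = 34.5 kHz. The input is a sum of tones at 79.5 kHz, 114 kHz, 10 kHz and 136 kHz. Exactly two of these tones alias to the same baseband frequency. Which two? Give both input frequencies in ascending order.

79.5 kHz, 114 kHz

fs/2 = 17.25 kHz.
79.5 kHz mod fs = 10.5 kHz.
10.5 kHz ≤ fs/2 = 17.25 kHz, appears at 10.5 kHz.
114 kHz mod fs = 10.5 kHz.
10.5 kHz ≤ fs/2 = 17.25 kHz, appears at 10.5 kHz.
10 kHz ≤ fs/2 = 17.25 kHz, passes unchanged.
136 kHz mod fs = 32.5 kHz.
32.5 kHz > fs/2 = 17.25 kHz, folds to fs − 32.5 kHz = 2 kHz.
79.5 kHz and 114 kHz both map to 10.5 kHz.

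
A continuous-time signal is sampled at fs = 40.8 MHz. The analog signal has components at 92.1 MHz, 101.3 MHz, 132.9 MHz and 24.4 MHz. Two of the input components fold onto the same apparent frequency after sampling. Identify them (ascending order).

92.1 MHz, 132.9 MHz

fs/2 = 20.4 MHz.
92.1 MHz mod fs = 10.5 MHz.
10.5 MHz ≤ fs/2 = 20.4 MHz, appears at 10.5 MHz.
101.3 MHz mod fs = 19.7 MHz.
19.7 MHz ≤ fs/2 = 20.4 MHz, appears at 19.7 MHz.
132.9 MHz mod fs = 10.5 MHz.
10.5 MHz ≤ fs/2 = 20.4 MHz, appears at 10.5 MHz.
24.4 MHz > fs/2 = 20.4 MHz, folds to fs − 24.4 MHz = 16.4 MHz.
92.1 MHz and 132.9 MHz both map to 10.5 MHz.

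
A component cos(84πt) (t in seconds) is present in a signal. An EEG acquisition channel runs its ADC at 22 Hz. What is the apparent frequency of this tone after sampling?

ω = 84π rad/s → f = ω/(2π) = 42 Hz.
42 Hz mod fs = 20 Hz.
20 Hz > fs/2 = 11 Hz, folds to fs − 20 Hz = 2 Hz.

2 Hz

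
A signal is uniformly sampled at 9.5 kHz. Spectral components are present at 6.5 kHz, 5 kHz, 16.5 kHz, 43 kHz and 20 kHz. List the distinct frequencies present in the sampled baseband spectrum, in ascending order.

fs/2 = 4.75 kHz.
6.5 kHz > fs/2 = 4.75 kHz, folds to fs − 6.5 kHz = 3 kHz.
5 kHz > fs/2 = 4.75 kHz, folds to fs − 5 kHz = 4.5 kHz.
16.5 kHz mod fs = 7 kHz.
7 kHz > fs/2 = 4.75 kHz, folds to fs − 7 kHz = 2.5 kHz.
43 kHz mod fs = 5 kHz.
5 kHz > fs/2 = 4.75 kHz, folds to fs − 5 kHz = 4.5 kHz.
20 kHz mod fs = 1 kHz.
1 kHz ≤ fs/2 = 4.75 kHz, appears at 1 kHz.
Distinct values: {1 kHz, 2.5 kHz, 3 kHz, 4.5 kHz}.

1 kHz, 2.5 kHz, 3 kHz, 4.5 kHz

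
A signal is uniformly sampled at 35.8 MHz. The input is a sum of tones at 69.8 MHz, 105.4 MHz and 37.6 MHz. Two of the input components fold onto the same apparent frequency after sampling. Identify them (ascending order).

37.6 MHz, 69.8 MHz

fs/2 = 17.9 MHz.
69.8 MHz mod fs = 34 MHz.
34 MHz > fs/2 = 17.9 MHz, folds to fs − 34 MHz = 1.8 MHz.
105.4 MHz mod fs = 33.8 MHz.
33.8 MHz > fs/2 = 17.9 MHz, folds to fs − 33.8 MHz = 2 MHz.
37.6 MHz mod fs = 1.8 MHz.
1.8 MHz ≤ fs/2 = 17.9 MHz, appears at 1.8 MHz.
37.6 MHz and 69.8 MHz both map to 1.8 MHz.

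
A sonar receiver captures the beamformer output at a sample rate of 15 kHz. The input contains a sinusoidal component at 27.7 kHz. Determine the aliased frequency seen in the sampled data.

27.7 kHz mod fs = 12.7 kHz.
12.7 kHz > fs/2 = 7.5 kHz, folds to fs − 12.7 kHz = 2.3 kHz.

2.3 kHz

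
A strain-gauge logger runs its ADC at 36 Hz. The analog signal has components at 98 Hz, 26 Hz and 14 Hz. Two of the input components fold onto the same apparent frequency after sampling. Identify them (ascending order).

fs/2 = 18 Hz.
98 Hz mod fs = 26 Hz.
26 Hz > fs/2 = 18 Hz, folds to fs − 26 Hz = 10 Hz.
26 Hz > fs/2 = 18 Hz, folds to fs − 26 Hz = 10 Hz.
14 Hz ≤ fs/2 = 18 Hz, passes unchanged.
26 Hz and 98 Hz both map to 10 Hz.

26 Hz, 98 Hz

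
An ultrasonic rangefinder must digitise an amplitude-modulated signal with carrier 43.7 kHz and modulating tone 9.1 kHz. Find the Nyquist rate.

AM sidebands sit at fc ± fm = 34.6 kHz and 52.8 kHz.
Highest-frequency component: 52.8 kHz.
Nyquist rate = 2 × 52.8 kHz = 105.6 kHz.

105.6 kHz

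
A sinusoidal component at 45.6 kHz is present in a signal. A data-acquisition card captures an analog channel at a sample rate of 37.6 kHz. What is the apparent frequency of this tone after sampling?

45.6 kHz mod fs = 8 kHz.
8 kHz ≤ fs/2 = 18.8 kHz, appears at 8 kHz.

8 kHz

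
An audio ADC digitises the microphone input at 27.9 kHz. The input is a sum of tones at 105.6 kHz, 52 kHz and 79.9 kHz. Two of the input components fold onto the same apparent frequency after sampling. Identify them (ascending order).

52 kHz, 79.9 kHz

fs/2 = 13.95 kHz.
105.6 kHz mod fs = 21.9 kHz.
21.9 kHz > fs/2 = 13.95 kHz, folds to fs − 21.9 kHz = 6 kHz.
52 kHz mod fs = 24.1 kHz.
24.1 kHz > fs/2 = 13.95 kHz, folds to fs − 24.1 kHz = 3.8 kHz.
79.9 kHz mod fs = 24.1 kHz.
24.1 kHz > fs/2 = 13.95 kHz, folds to fs − 24.1 kHz = 3.8 kHz.
52 kHz and 79.9 kHz both map to 3.8 kHz.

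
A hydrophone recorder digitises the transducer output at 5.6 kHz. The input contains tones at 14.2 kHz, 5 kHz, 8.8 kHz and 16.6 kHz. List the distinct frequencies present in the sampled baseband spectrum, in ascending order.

0.2 kHz, 0.6 kHz, 2.4 kHz, 2.6 kHz

fs/2 = 2.8 kHz.
14.2 kHz mod fs = 3 kHz.
3 kHz > fs/2 = 2.8 kHz, folds to fs − 3 kHz = 2.6 kHz.
5 kHz > fs/2 = 2.8 kHz, folds to fs − 5 kHz = 0.6 kHz.
8.8 kHz mod fs = 3.2 kHz.
3.2 kHz > fs/2 = 2.8 kHz, folds to fs − 3.2 kHz = 2.4 kHz.
16.6 kHz mod fs = 5.4 kHz.
5.4 kHz > fs/2 = 2.8 kHz, folds to fs − 5.4 kHz = 0.2 kHz.
Distinct values: {0.2 kHz, 0.6 kHz, 2.4 kHz, 2.6 kHz}.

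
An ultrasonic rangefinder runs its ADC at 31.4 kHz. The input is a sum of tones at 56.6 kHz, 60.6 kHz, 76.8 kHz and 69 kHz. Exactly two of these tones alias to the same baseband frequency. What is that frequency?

fs/2 = 15.7 kHz.
56.6 kHz mod fs = 25.2 kHz.
25.2 kHz > fs/2 = 15.7 kHz, folds to fs − 25.2 kHz = 6.2 kHz.
60.6 kHz mod fs = 29.2 kHz.
29.2 kHz > fs/2 = 15.7 kHz, folds to fs − 29.2 kHz = 2.2 kHz.
76.8 kHz mod fs = 14 kHz.
14 kHz ≤ fs/2 = 15.7 kHz, appears at 14 kHz.
69 kHz mod fs = 6.2 kHz.
6.2 kHz ≤ fs/2 = 15.7 kHz, appears at 6.2 kHz.
56.6 kHz and 69 kHz both map to 6.2 kHz.

6.2 kHz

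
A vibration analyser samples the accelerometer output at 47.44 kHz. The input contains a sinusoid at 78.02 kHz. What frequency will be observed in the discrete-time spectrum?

78.02 kHz mod fs = 30.58 kHz.
30.58 kHz > fs/2 = 23.72 kHz, folds to fs − 30.58 kHz = 16.86 kHz.

16.86 kHz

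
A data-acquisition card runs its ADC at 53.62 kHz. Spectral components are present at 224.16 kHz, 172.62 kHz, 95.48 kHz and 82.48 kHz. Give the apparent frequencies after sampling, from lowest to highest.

9.68 kHz, 11.76 kHz, 24.76 kHz

fs/2 = 26.81 kHz.
224.16 kHz mod fs = 9.68 kHz.
9.68 kHz ≤ fs/2 = 26.81 kHz, appears at 9.68 kHz.
172.62 kHz mod fs = 11.76 kHz.
11.76 kHz ≤ fs/2 = 26.81 kHz, appears at 11.76 kHz.
95.48 kHz mod fs = 41.86 kHz.
41.86 kHz > fs/2 = 26.81 kHz, folds to fs − 41.86 kHz = 11.76 kHz.
82.48 kHz mod fs = 28.86 kHz.
28.86 kHz > fs/2 = 26.81 kHz, folds to fs − 28.86 kHz = 24.76 kHz.
Distinct values: {9.68 kHz, 11.76 kHz, 24.76 kHz}.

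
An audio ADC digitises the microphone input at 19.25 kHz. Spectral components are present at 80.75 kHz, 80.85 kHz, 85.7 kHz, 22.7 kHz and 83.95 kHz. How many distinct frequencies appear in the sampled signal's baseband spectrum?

fs/2 = 9.625 kHz.
80.75 kHz mod fs = 3.75 kHz.
3.75 kHz ≤ fs/2 = 9.625 kHz, appears at 3.75 kHz.
80.85 kHz mod fs = 3.85 kHz.
3.85 kHz ≤ fs/2 = 9.625 kHz, appears at 3.85 kHz.
85.7 kHz mod fs = 8.7 kHz.
8.7 kHz ≤ fs/2 = 9.625 kHz, appears at 8.7 kHz.
22.7 kHz mod fs = 3.45 kHz.
3.45 kHz ≤ fs/2 = 9.625 kHz, appears at 3.45 kHz.
83.95 kHz mod fs = 6.95 kHz.
6.95 kHz ≤ fs/2 = 9.625 kHz, appears at 6.95 kHz.
Distinct values: {3.45 kHz, 3.75 kHz, 3.85 kHz, 6.95 kHz, 8.7 kHz} → 5.

5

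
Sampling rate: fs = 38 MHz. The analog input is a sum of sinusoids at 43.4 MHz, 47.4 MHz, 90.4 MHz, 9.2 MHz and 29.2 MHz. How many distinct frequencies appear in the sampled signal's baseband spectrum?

5

fs/2 = 19 MHz.
43.4 MHz mod fs = 5.4 MHz.
5.4 MHz ≤ fs/2 = 19 MHz, appears at 5.4 MHz.
47.4 MHz mod fs = 9.4 MHz.
9.4 MHz ≤ fs/2 = 19 MHz, appears at 9.4 MHz.
90.4 MHz mod fs = 14.4 MHz.
14.4 MHz ≤ fs/2 = 19 MHz, appears at 14.4 MHz.
9.2 MHz ≤ fs/2 = 19 MHz, passes unchanged.
29.2 MHz > fs/2 = 19 MHz, folds to fs − 29.2 MHz = 8.8 MHz.
Distinct values: {5.4 MHz, 8.8 MHz, 9.2 MHz, 9.4 MHz, 14.4 MHz} → 5.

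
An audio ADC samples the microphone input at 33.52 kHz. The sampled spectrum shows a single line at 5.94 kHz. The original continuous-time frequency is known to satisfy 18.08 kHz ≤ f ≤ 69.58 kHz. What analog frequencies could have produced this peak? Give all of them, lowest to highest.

27.58 kHz, 39.46 kHz, 61.1 kHz

Frequencies that alias to 5.94 kHz are k·fs ± 5.94 kHz for integer k ≥ 0.
k=0: 5.94 kHz.
k=1: 27.58 kHz, 39.46 kHz.
k=2: 61.1 kHz, 72.98 kHz.
k=3: 94.62 kHz, 106.5 kHz.
Within [18.08 kHz, 69.58 kHz]: 27.58 kHz, 39.46 kHz, 61.1 kHz.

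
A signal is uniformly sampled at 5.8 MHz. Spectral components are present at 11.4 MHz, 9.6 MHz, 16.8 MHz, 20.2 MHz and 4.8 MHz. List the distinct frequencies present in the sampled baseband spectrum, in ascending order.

0.2 MHz, 0.6 MHz, 1 MHz, 2 MHz, 2.8 MHz

fs/2 = 2.9 MHz.
11.4 MHz mod fs = 5.6 MHz.
5.6 MHz > fs/2 = 2.9 MHz, folds to fs − 5.6 MHz = 0.2 MHz.
9.6 MHz mod fs = 3.8 MHz.
3.8 MHz > fs/2 = 2.9 MHz, folds to fs − 3.8 MHz = 2 MHz.
16.8 MHz mod fs = 5.2 MHz.
5.2 MHz > fs/2 = 2.9 MHz, folds to fs − 5.2 MHz = 0.6 MHz.
20.2 MHz mod fs = 2.8 MHz.
2.8 MHz ≤ fs/2 = 2.9 MHz, appears at 2.8 MHz.
4.8 MHz > fs/2 = 2.9 MHz, folds to fs − 4.8 MHz = 1 MHz.
Distinct values: {0.2 MHz, 0.6 MHz, 1 MHz, 2 MHz, 2.8 MHz}.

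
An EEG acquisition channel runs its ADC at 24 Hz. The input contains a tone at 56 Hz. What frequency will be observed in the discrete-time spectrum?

8 Hz

56 Hz mod fs = 8 Hz.
8 Hz ≤ fs/2 = 12 Hz, appears at 8 Hz.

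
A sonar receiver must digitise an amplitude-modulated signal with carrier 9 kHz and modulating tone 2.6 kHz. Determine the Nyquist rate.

23.2 kHz

AM sidebands sit at fc ± fm = 6.4 kHz and 11.6 kHz.
Highest-frequency component: 11.6 kHz.
Nyquist rate = 2 × 11.6 kHz = 23.2 kHz.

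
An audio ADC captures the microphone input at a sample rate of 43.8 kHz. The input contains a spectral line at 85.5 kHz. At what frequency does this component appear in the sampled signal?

85.5 kHz mod fs = 41.7 kHz.
41.7 kHz > fs/2 = 21.9 kHz, folds to fs − 41.7 kHz = 2.1 kHz.

2.1 kHz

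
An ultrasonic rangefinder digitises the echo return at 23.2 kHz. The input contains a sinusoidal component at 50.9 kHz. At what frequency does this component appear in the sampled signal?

4.5 kHz

50.9 kHz mod fs = 4.5 kHz.
4.5 kHz ≤ fs/2 = 11.6 kHz, appears at 4.5 kHz.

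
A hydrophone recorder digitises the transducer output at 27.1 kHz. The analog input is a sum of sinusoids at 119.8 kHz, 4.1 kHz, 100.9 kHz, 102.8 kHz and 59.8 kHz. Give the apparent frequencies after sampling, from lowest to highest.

4.1 kHz, 5.6 kHz, 7.5 kHz, 11.4 kHz

fs/2 = 13.55 kHz.
119.8 kHz mod fs = 11.4 kHz.
11.4 kHz ≤ fs/2 = 13.55 kHz, appears at 11.4 kHz.
4.1 kHz ≤ fs/2 = 13.55 kHz, passes unchanged.
100.9 kHz mod fs = 19.6 kHz.
19.6 kHz > fs/2 = 13.55 kHz, folds to fs − 19.6 kHz = 7.5 kHz.
102.8 kHz mod fs = 21.5 kHz.
21.5 kHz > fs/2 = 13.55 kHz, folds to fs − 21.5 kHz = 5.6 kHz.
59.8 kHz mod fs = 5.6 kHz.
5.6 kHz ≤ fs/2 = 13.55 kHz, appears at 5.6 kHz.
Distinct values: {4.1 kHz, 5.6 kHz, 7.5 kHz, 11.4 kHz}.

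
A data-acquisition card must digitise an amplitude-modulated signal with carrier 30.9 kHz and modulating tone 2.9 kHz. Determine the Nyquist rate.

AM sidebands sit at fc ± fm = 28 kHz and 33.8 kHz.
Highest-frequency component: 33.8 kHz.
Nyquist rate = 2 × 33.8 kHz = 67.6 kHz.

67.6 kHz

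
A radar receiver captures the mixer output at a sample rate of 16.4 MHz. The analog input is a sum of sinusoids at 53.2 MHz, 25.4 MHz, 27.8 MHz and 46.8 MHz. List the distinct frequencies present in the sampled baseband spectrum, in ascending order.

fs/2 = 8.2 MHz.
53.2 MHz mod fs = 4 MHz.
4 MHz ≤ fs/2 = 8.2 MHz, appears at 4 MHz.
25.4 MHz mod fs = 9 MHz.
9 MHz > fs/2 = 8.2 MHz, folds to fs − 9 MHz = 7.4 MHz.
27.8 MHz mod fs = 11.4 MHz.
11.4 MHz > fs/2 = 8.2 MHz, folds to fs − 11.4 MHz = 5 MHz.
46.8 MHz mod fs = 14 MHz.
14 MHz > fs/2 = 8.2 MHz, folds to fs − 14 MHz = 2.4 MHz.
Distinct values: {2.4 MHz, 4 MHz, 5 MHz, 7.4 MHz}.

2.4 MHz, 4 MHz, 5 MHz, 7.4 MHz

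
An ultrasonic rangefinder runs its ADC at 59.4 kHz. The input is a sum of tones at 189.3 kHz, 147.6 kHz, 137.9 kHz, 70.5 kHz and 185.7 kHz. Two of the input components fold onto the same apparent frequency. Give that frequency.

11.1 kHz

fs/2 = 29.7 kHz.
189.3 kHz mod fs = 11.1 kHz.
11.1 kHz ≤ fs/2 = 29.7 kHz, appears at 11.1 kHz.
147.6 kHz mod fs = 28.8 kHz.
28.8 kHz ≤ fs/2 = 29.7 kHz, appears at 28.8 kHz.
137.9 kHz mod fs = 19.1 kHz.
19.1 kHz ≤ fs/2 = 29.7 kHz, appears at 19.1 kHz.
70.5 kHz mod fs = 11.1 kHz.
11.1 kHz ≤ fs/2 = 29.7 kHz, appears at 11.1 kHz.
185.7 kHz mod fs = 7.5 kHz.
7.5 kHz ≤ fs/2 = 29.7 kHz, appears at 7.5 kHz.
70.5 kHz and 189.3 kHz both map to 11.1 kHz.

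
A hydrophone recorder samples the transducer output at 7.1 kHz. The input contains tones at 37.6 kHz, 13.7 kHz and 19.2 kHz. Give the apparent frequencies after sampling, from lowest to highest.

fs/2 = 3.55 kHz.
37.6 kHz mod fs = 2.1 kHz.
2.1 kHz ≤ fs/2 = 3.55 kHz, appears at 2.1 kHz.
13.7 kHz mod fs = 6.6 kHz.
6.6 kHz > fs/2 = 3.55 kHz, folds to fs − 6.6 kHz = 0.5 kHz.
19.2 kHz mod fs = 5 kHz.
5 kHz > fs/2 = 3.55 kHz, folds to fs − 5 kHz = 2.1 kHz.
Distinct values: {0.5 kHz, 2.1 kHz}.

0.5 kHz, 2.1 kHz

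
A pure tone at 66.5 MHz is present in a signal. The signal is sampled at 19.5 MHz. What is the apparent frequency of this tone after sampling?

8 MHz

66.5 MHz mod fs = 8 MHz.
8 MHz ≤ fs/2 = 9.75 MHz, appears at 8 MHz.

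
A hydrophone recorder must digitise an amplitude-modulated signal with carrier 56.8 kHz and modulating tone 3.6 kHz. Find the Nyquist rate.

AM sidebands sit at fc ± fm = 53.2 kHz and 60.4 kHz.
Highest-frequency component: 60.4 kHz.
Nyquist rate = 2 × 60.4 kHz = 120.8 kHz.

120.8 kHz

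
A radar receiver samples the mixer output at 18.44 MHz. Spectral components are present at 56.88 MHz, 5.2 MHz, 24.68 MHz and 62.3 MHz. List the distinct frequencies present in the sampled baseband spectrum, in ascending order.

1.56 MHz, 5.2 MHz, 6.24 MHz, 6.98 MHz

fs/2 = 9.22 MHz.
56.88 MHz mod fs = 1.56 MHz.
1.56 MHz ≤ fs/2 = 9.22 MHz, appears at 1.56 MHz.
5.2 MHz ≤ fs/2 = 9.22 MHz, passes unchanged.
24.68 MHz mod fs = 6.24 MHz.
6.24 MHz ≤ fs/2 = 9.22 MHz, appears at 6.24 MHz.
62.3 MHz mod fs = 6.98 MHz.
6.98 MHz ≤ fs/2 = 9.22 MHz, appears at 6.98 MHz.
Distinct values: {1.56 MHz, 5.2 MHz, 6.24 MHz, 6.98 MHz}.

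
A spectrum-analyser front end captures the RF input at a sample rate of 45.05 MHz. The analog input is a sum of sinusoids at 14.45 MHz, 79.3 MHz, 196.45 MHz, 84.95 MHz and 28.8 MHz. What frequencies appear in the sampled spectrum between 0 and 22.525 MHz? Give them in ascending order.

fs/2 = 22.525 MHz.
14.45 MHz ≤ fs/2 = 22.525 MHz, passes unchanged.
79.3 MHz mod fs = 34.25 MHz.
34.25 MHz > fs/2 = 22.525 MHz, folds to fs − 34.25 MHz = 10.8 MHz.
196.45 MHz mod fs = 16.25 MHz.
16.25 MHz ≤ fs/2 = 22.525 MHz, appears at 16.25 MHz.
84.95 MHz mod fs = 39.9 MHz.
39.9 MHz > fs/2 = 22.525 MHz, folds to fs − 39.9 MHz = 5.15 MHz.
28.8 MHz > fs/2 = 22.525 MHz, folds to fs − 28.8 MHz = 16.25 MHz.
Distinct values: {5.15 MHz, 10.8 MHz, 14.45 MHz, 16.25 MHz}.

5.15 MHz, 10.8 MHz, 14.45 MHz, 16.25 MHz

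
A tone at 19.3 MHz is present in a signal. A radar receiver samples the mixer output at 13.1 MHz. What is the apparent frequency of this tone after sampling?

19.3 MHz mod fs = 6.2 MHz.
6.2 MHz ≤ fs/2 = 6.55 MHz, appears at 6.2 MHz.

6.2 MHz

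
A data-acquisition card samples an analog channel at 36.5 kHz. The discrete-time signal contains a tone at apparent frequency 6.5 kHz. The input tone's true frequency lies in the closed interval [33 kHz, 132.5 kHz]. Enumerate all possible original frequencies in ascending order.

43 kHz, 66.5 kHz, 79.5 kHz, 103 kHz, 116 kHz

Frequencies that alias to 6.5 kHz are k·fs ± 6.5 kHz for integer k ≥ 0.
k=0: 6.5 kHz.
k=1: 30 kHz, 43 kHz.
k=2: 66.5 kHz, 79.5 kHz.
k=3: 103 kHz, 116 kHz.
k=4: 139.5 kHz, 152.5 kHz.
Within [33 kHz, 132.5 kHz]: 43 kHz, 66.5 kHz, 79.5 kHz, 103 kHz, 116 kHz.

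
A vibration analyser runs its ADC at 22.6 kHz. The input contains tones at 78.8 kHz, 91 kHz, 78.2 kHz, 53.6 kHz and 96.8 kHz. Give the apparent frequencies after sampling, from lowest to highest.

fs/2 = 11.3 kHz.
78.8 kHz mod fs = 11 kHz.
11 kHz ≤ fs/2 = 11.3 kHz, appears at 11 kHz.
91 kHz mod fs = 0.6 kHz.
0.6 kHz ≤ fs/2 = 11.3 kHz, appears at 0.6 kHz.
78.2 kHz mod fs = 10.4 kHz.
10.4 kHz ≤ fs/2 = 11.3 kHz, appears at 10.4 kHz.
53.6 kHz mod fs = 8.4 kHz.
8.4 kHz ≤ fs/2 = 11.3 kHz, appears at 8.4 kHz.
96.8 kHz mod fs = 6.4 kHz.
6.4 kHz ≤ fs/2 = 11.3 kHz, appears at 6.4 kHz.
Distinct values: {0.6 kHz, 6.4 kHz, 8.4 kHz, 10.4 kHz, 11 kHz}.

0.6 kHz, 6.4 kHz, 8.4 kHz, 10.4 kHz, 11 kHz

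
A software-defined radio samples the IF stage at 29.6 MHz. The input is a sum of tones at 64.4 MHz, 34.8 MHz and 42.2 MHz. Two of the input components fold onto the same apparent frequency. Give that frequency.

5.2 MHz

fs/2 = 14.8 MHz.
64.4 MHz mod fs = 5.2 MHz.
5.2 MHz ≤ fs/2 = 14.8 MHz, appears at 5.2 MHz.
34.8 MHz mod fs = 5.2 MHz.
5.2 MHz ≤ fs/2 = 14.8 MHz, appears at 5.2 MHz.
42.2 MHz mod fs = 12.6 MHz.
12.6 MHz ≤ fs/2 = 14.8 MHz, appears at 12.6 MHz.
34.8 MHz and 64.4 MHz both map to 5.2 MHz.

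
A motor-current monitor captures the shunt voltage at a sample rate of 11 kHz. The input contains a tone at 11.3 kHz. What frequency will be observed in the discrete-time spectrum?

11.3 kHz mod fs = 0.3 kHz.
0.3 kHz ≤ fs/2 = 5.5 kHz, appears at 0.3 kHz.

0.3 kHz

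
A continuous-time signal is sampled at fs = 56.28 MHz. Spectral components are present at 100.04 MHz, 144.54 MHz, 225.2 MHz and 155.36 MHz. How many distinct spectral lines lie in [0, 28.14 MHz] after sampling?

4

fs/2 = 28.14 MHz.
100.04 MHz mod fs = 43.76 MHz.
43.76 MHz > fs/2 = 28.14 MHz, folds to fs − 43.76 MHz = 12.52 MHz.
144.54 MHz mod fs = 31.98 MHz.
31.98 MHz > fs/2 = 28.14 MHz, folds to fs − 31.98 MHz = 24.3 MHz.
225.2 MHz mod fs = 0.08 MHz.
0.08 MHz ≤ fs/2 = 28.14 MHz, appears at 0.08 MHz.
155.36 MHz mod fs = 42.8 MHz.
42.8 MHz > fs/2 = 28.14 MHz, folds to fs − 42.8 MHz = 13.48 MHz.
Distinct values: {0.08 MHz, 12.52 MHz, 13.48 MHz, 24.3 MHz} → 4.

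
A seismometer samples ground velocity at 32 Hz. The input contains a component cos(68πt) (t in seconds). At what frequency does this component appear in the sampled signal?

ω = 68π rad/s → f = ω/(2π) = 34 Hz.
34 Hz mod fs = 2 Hz.
2 Hz ≤ fs/2 = 16 Hz, appears at 2 Hz.

2 Hz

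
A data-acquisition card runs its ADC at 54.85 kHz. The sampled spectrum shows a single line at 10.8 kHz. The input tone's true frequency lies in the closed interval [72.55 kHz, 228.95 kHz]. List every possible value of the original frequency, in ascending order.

98.9 kHz, 120.5 kHz, 153.75 kHz, 175.35 kHz, 208.6 kHz

Frequencies that alias to 10.8 kHz are k·fs ± 10.8 kHz for integer k ≥ 0.
k=0: 10.8 kHz.
k=1: 44.05 kHz, 65.65 kHz.
k=2: 98.9 kHz, 120.5 kHz.
k=3: 153.75 kHz, 175.35 kHz.
k=4: 208.6 kHz, 230.2 kHz.
k=5: 263.45 kHz, 285.05 kHz.
Within [72.55 kHz, 228.95 kHz]: 98.9 kHz, 120.5 kHz, 153.75 kHz, 175.35 kHz, 208.6 kHz.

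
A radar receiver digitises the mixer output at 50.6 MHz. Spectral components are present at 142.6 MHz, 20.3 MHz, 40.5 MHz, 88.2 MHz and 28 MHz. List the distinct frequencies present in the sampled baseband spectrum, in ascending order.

fs/2 = 25.3 MHz.
142.6 MHz mod fs = 41.4 MHz.
41.4 MHz > fs/2 = 25.3 MHz, folds to fs − 41.4 MHz = 9.2 MHz.
20.3 MHz ≤ fs/2 = 25.3 MHz, passes unchanged.
40.5 MHz > fs/2 = 25.3 MHz, folds to fs − 40.5 MHz = 10.1 MHz.
88.2 MHz mod fs = 37.6 MHz.
37.6 MHz > fs/2 = 25.3 MHz, folds to fs − 37.6 MHz = 13 MHz.
28 MHz > fs/2 = 25.3 MHz, folds to fs − 28 MHz = 22.6 MHz.
Distinct values: {9.2 MHz, 10.1 MHz, 13 MHz, 20.3 MHz, 22.6 MHz}.

9.2 MHz, 10.1 MHz, 13 MHz, 20.3 MHz, 22.6 MHz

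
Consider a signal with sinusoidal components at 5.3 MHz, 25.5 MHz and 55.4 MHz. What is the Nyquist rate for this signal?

110.8 MHz

Highest-frequency component: 55.4 MHz.
Nyquist rate = 2 × 55.4 MHz = 110.8 MHz.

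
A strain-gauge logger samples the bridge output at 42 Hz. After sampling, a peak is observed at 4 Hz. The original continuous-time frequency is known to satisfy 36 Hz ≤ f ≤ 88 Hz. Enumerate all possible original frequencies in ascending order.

38 Hz, 46 Hz, 80 Hz, 88 Hz

Frequencies that alias to 4 Hz are k·fs ± 4 Hz for integer k ≥ 0.
k=0: 4 Hz.
k=1: 38 Hz, 46 Hz.
k=2: 80 Hz, 88 Hz.
k=3: 122 Hz, 130 Hz.
Within [36 Hz, 88 Hz]: 38 Hz, 46 Hz, 80 Hz, 88 Hz.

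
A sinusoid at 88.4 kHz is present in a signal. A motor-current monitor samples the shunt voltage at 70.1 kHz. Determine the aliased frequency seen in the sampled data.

18.3 kHz

88.4 kHz mod fs = 18.3 kHz.
18.3 kHz ≤ fs/2 = 35.05 kHz, appears at 18.3 kHz.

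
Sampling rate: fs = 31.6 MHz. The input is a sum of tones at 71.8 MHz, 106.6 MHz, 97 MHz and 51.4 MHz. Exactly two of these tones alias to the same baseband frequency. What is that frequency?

fs/2 = 15.8 MHz.
71.8 MHz mod fs = 8.6 MHz.
8.6 MHz ≤ fs/2 = 15.8 MHz, appears at 8.6 MHz.
106.6 MHz mod fs = 11.8 MHz.
11.8 MHz ≤ fs/2 = 15.8 MHz, appears at 11.8 MHz.
97 MHz mod fs = 2.2 MHz.
2.2 MHz ≤ fs/2 = 15.8 MHz, appears at 2.2 MHz.
51.4 MHz mod fs = 19.8 MHz.
19.8 MHz > fs/2 = 15.8 MHz, folds to fs − 19.8 MHz = 11.8 MHz.
51.4 MHz and 106.6 MHz both map to 11.8 MHz.

11.8 MHz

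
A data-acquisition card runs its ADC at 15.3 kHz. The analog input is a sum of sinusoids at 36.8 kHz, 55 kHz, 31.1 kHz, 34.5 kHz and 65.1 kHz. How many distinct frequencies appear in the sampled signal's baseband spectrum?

fs/2 = 7.65 kHz.
36.8 kHz mod fs = 6.2 kHz.
6.2 kHz ≤ fs/2 = 7.65 kHz, appears at 6.2 kHz.
55 kHz mod fs = 9.1 kHz.
9.1 kHz > fs/2 = 7.65 kHz, folds to fs − 9.1 kHz = 6.2 kHz.
31.1 kHz mod fs = 0.5 kHz.
0.5 kHz ≤ fs/2 = 7.65 kHz, appears at 0.5 kHz.
34.5 kHz mod fs = 3.9 kHz.
3.9 kHz ≤ fs/2 = 7.65 kHz, appears at 3.9 kHz.
65.1 kHz mod fs = 3.9 kHz.
3.9 kHz ≤ fs/2 = 7.65 kHz, appears at 3.9 kHz.
Distinct values: {0.5 kHz, 3.9 kHz, 6.2 kHz} → 3.

3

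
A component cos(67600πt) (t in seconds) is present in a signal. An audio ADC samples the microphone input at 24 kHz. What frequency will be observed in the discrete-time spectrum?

ω = 67600π rad/s → f = ω/(2π) = 33800 Hz = 33.8 kHz.
33.8 kHz mod fs = 9.8 kHz.
9.8 kHz ≤ fs/2 = 12 kHz, appears at 9.8 kHz.

9.8 kHz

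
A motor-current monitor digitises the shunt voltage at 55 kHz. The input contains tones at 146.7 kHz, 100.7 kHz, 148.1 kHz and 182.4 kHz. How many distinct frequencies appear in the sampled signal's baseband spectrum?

4

fs/2 = 27.5 kHz.
146.7 kHz mod fs = 36.7 kHz.
36.7 kHz > fs/2 = 27.5 kHz, folds to fs − 36.7 kHz = 18.3 kHz.
100.7 kHz mod fs = 45.7 kHz.
45.7 kHz > fs/2 = 27.5 kHz, folds to fs − 45.7 kHz = 9.3 kHz.
148.1 kHz mod fs = 38.1 kHz.
38.1 kHz > fs/2 = 27.5 kHz, folds to fs − 38.1 kHz = 16.9 kHz.
182.4 kHz mod fs = 17.4 kHz.
17.4 kHz ≤ fs/2 = 27.5 kHz, appears at 17.4 kHz.
Distinct values: {9.3 kHz, 16.9 kHz, 17.4 kHz, 18.3 kHz} → 4.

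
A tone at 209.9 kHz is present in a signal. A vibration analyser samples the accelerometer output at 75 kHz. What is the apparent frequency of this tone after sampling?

209.9 kHz mod fs = 59.9 kHz.
59.9 kHz > fs/2 = 37.5 kHz, folds to fs − 59.9 kHz = 15.1 kHz.

15.1 kHz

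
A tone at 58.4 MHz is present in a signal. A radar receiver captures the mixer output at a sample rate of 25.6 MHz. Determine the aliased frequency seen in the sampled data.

58.4 MHz mod fs = 7.2 MHz.
7.2 MHz ≤ fs/2 = 12.8 MHz, appears at 7.2 MHz.

7.2 MHz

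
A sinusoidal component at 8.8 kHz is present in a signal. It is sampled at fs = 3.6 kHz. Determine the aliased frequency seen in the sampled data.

1.6 kHz

8.8 kHz mod fs = 1.6 kHz.
1.6 kHz ≤ fs/2 = 1.8 kHz, appears at 1.6 kHz.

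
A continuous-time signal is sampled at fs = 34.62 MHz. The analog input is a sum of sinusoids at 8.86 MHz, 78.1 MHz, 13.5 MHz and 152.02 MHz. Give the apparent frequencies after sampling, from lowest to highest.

8.86 MHz, 13.5 MHz, 13.54 MHz

fs/2 = 17.31 MHz.
8.86 MHz ≤ fs/2 = 17.31 MHz, passes unchanged.
78.1 MHz mod fs = 8.86 MHz.
8.86 MHz ≤ fs/2 = 17.31 MHz, appears at 8.86 MHz.
13.5 MHz ≤ fs/2 = 17.31 MHz, passes unchanged.
152.02 MHz mod fs = 13.54 MHz.
13.54 MHz ≤ fs/2 = 17.31 MHz, appears at 13.54 MHz.
Distinct values: {8.86 MHz, 13.5 MHz, 13.54 MHz}.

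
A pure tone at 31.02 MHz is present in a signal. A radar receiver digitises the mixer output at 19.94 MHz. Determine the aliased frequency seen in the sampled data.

8.86 MHz

31.02 MHz mod fs = 11.08 MHz.
11.08 MHz > fs/2 = 9.97 MHz, folds to fs − 11.08 MHz = 8.86 MHz.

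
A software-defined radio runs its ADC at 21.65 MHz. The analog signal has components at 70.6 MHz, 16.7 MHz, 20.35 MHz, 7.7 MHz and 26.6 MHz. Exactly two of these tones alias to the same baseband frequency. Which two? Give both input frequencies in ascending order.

16.7 MHz, 26.6 MHz

fs/2 = 10.825 MHz.
70.6 MHz mod fs = 5.65 MHz.
5.65 MHz ≤ fs/2 = 10.825 MHz, appears at 5.65 MHz.
16.7 MHz > fs/2 = 10.825 MHz, folds to fs − 16.7 MHz = 4.95 MHz.
20.35 MHz > fs/2 = 10.825 MHz, folds to fs − 20.35 MHz = 1.3 MHz.
7.7 MHz ≤ fs/2 = 10.825 MHz, passes unchanged.
26.6 MHz mod fs = 4.95 MHz.
4.95 MHz ≤ fs/2 = 10.825 MHz, appears at 4.95 MHz.
16.7 MHz and 26.6 MHz both map to 4.95 MHz.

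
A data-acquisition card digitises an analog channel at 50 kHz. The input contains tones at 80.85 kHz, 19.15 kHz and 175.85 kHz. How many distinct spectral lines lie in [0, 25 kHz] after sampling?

fs/2 = 25 kHz.
80.85 kHz mod fs = 30.85 kHz.
30.85 kHz > fs/2 = 25 kHz, folds to fs − 30.85 kHz = 19.15 kHz.
19.15 kHz ≤ fs/2 = 25 kHz, passes unchanged.
175.85 kHz mod fs = 25.85 kHz.
25.85 kHz > fs/2 = 25 kHz, folds to fs − 25.85 kHz = 24.15 kHz.
Distinct values: {19.15 kHz, 24.15 kHz} → 2.

2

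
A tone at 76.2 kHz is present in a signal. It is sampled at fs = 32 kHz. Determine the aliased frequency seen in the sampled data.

12.2 kHz

76.2 kHz mod fs = 12.2 kHz.
12.2 kHz ≤ fs/2 = 16 kHz, appears at 12.2 kHz.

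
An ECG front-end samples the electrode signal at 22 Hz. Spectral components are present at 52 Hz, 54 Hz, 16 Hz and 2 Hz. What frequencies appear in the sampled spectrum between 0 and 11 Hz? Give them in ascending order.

fs/2 = 11 Hz.
52 Hz mod fs = 8 Hz.
8 Hz ≤ fs/2 = 11 Hz, appears at 8 Hz.
54 Hz mod fs = 10 Hz.
10 Hz ≤ fs/2 = 11 Hz, appears at 10 Hz.
16 Hz > fs/2 = 11 Hz, folds to fs − 16 Hz = 6 Hz.
2 Hz ≤ fs/2 = 11 Hz, passes unchanged.
Distinct values: {2 Hz, 6 Hz, 8 Hz, 10 Hz}.

2 Hz, 6 Hz, 8 Hz, 10 Hz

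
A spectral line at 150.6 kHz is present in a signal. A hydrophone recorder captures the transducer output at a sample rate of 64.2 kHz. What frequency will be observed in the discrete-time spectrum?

150.6 kHz mod fs = 22.2 kHz.
22.2 kHz ≤ fs/2 = 32.1 kHz, appears at 22.2 kHz.

22.2 kHz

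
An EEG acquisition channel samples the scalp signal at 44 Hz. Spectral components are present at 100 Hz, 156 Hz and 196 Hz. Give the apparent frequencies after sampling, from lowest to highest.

fs/2 = 22 Hz.
100 Hz mod fs = 12 Hz.
12 Hz ≤ fs/2 = 22 Hz, appears at 12 Hz.
156 Hz mod fs = 24 Hz.
24 Hz > fs/2 = 22 Hz, folds to fs − 24 Hz = 20 Hz.
196 Hz mod fs = 20 Hz.
20 Hz ≤ fs/2 = 22 Hz, appears at 20 Hz.
Distinct values: {12 Hz, 20 Hz}.

12 Hz, 20 Hz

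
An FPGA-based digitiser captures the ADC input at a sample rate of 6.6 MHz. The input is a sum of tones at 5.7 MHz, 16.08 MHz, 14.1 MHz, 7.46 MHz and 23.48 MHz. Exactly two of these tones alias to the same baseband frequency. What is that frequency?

0.9 MHz

fs/2 = 3.3 MHz.
5.7 MHz > fs/2 = 3.3 MHz, folds to fs − 5.7 MHz = 0.9 MHz.
16.08 MHz mod fs = 2.88 MHz.
2.88 MHz ≤ fs/2 = 3.3 MHz, appears at 2.88 MHz.
14.1 MHz mod fs = 0.9 MHz.
0.9 MHz ≤ fs/2 = 3.3 MHz, appears at 0.9 MHz.
7.46 MHz mod fs = 0.86 MHz.
0.86 MHz ≤ fs/2 = 3.3 MHz, appears at 0.86 MHz.
23.48 MHz mod fs = 3.68 MHz.
3.68 MHz > fs/2 = 3.3 MHz, folds to fs − 3.68 MHz = 2.92 MHz.
5.7 MHz and 14.1 MHz both map to 0.9 MHz.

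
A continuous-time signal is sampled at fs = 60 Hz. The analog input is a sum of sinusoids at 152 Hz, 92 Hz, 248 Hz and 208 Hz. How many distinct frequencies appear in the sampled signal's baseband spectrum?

2

fs/2 = 30 Hz.
152 Hz mod fs = 32 Hz.
32 Hz > fs/2 = 30 Hz, folds to fs − 32 Hz = 28 Hz.
92 Hz mod fs = 32 Hz.
32 Hz > fs/2 = 30 Hz, folds to fs − 32 Hz = 28 Hz.
248 Hz mod fs = 8 Hz.
8 Hz ≤ fs/2 = 30 Hz, appears at 8 Hz.
208 Hz mod fs = 28 Hz.
28 Hz ≤ fs/2 = 30 Hz, appears at 28 Hz.
Distinct values: {8 Hz, 28 Hz} → 2.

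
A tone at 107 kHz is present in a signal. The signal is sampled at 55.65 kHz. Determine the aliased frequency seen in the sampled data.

107 kHz mod fs = 51.35 kHz.
51.35 kHz > fs/2 = 27.825 kHz, folds to fs − 51.35 kHz = 4.3 kHz.

4.3 kHz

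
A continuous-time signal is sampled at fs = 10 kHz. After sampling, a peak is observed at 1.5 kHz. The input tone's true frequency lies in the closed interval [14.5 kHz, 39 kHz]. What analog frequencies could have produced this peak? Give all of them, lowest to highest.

Frequencies that alias to 1.5 kHz are k·fs ± 1.5 kHz for integer k ≥ 0.
k=0: 1.5 kHz.
k=1: 8.5 kHz, 11.5 kHz.
k=2: 18.5 kHz, 21.5 kHz.
k=3: 28.5 kHz, 31.5 kHz.
k=4: 38.5 kHz, 41.5 kHz.
k=5: 48.5 kHz, 51.5 kHz.
Within [14.5 kHz, 39 kHz]: 18.5 kHz, 21.5 kHz, 28.5 kHz, 31.5 kHz, 38.5 kHz.

18.5 kHz, 21.5 kHz, 28.5 kHz, 31.5 kHz, 38.5 kHz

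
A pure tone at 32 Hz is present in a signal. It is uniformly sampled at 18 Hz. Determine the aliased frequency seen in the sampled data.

4 Hz

32 Hz mod fs = 14 Hz.
14 Hz > fs/2 = 9 Hz, folds to fs − 14 Hz = 4 Hz.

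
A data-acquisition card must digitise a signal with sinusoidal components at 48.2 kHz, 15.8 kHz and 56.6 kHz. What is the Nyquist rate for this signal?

113.2 kHz

Highest-frequency component: 56.6 kHz.
Nyquist rate = 2 × 56.6 kHz = 113.2 kHz.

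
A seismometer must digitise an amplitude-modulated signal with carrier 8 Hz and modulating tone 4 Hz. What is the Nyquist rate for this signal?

24 Hz

AM sidebands sit at fc ± fm = 4 Hz and 12 Hz.
Highest-frequency component: 12 Hz.
Nyquist rate = 2 × 12 Hz = 24 Hz.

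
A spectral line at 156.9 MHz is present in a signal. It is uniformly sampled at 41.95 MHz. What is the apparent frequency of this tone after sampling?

10.9 MHz

156.9 MHz mod fs = 31.05 MHz.
31.05 MHz > fs/2 = 20.975 MHz, folds to fs − 31.05 MHz = 10.9 MHz.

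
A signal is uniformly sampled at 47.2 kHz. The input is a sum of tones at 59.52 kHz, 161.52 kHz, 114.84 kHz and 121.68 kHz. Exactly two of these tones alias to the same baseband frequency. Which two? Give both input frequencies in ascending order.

121.68 kHz, 161.52 kHz

fs/2 = 23.6 kHz.
59.52 kHz mod fs = 12.32 kHz.
12.32 kHz ≤ fs/2 = 23.6 kHz, appears at 12.32 kHz.
161.52 kHz mod fs = 19.92 kHz.
19.92 kHz ≤ fs/2 = 23.6 kHz, appears at 19.92 kHz.
114.84 kHz mod fs = 20.44 kHz.
20.44 kHz ≤ fs/2 = 23.6 kHz, appears at 20.44 kHz.
121.68 kHz mod fs = 27.28 kHz.
27.28 kHz > fs/2 = 23.6 kHz, folds to fs − 27.28 kHz = 19.92 kHz.
121.68 kHz and 161.52 kHz both map to 19.92 kHz.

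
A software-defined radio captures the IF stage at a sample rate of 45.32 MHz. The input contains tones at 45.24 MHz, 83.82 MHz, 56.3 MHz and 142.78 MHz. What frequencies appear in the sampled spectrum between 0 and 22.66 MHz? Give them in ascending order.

fs/2 = 22.66 MHz.
45.24 MHz > fs/2 = 22.66 MHz, folds to fs − 45.24 MHz = 0.08 MHz.
83.82 MHz mod fs = 38.5 MHz.
38.5 MHz > fs/2 = 22.66 MHz, folds to fs − 38.5 MHz = 6.82 MHz.
56.3 MHz mod fs = 10.98 MHz.
10.98 MHz ≤ fs/2 = 22.66 MHz, appears at 10.98 MHz.
142.78 MHz mod fs = 6.82 MHz.
6.82 MHz ≤ fs/2 = 22.66 MHz, appears at 6.82 MHz.
Distinct values: {0.08 MHz, 6.82 MHz, 10.98 MHz}.

0.08 MHz, 6.82 MHz, 10.98 MHz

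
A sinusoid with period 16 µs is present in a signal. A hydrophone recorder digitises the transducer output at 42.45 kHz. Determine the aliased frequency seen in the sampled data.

T = 16 µs → f = 1/T = 62.5 kHz.
62.5 kHz mod fs = 20.05 kHz.
20.05 kHz ≤ fs/2 = 21.225 kHz, appears at 20.05 kHz.

20.05 kHz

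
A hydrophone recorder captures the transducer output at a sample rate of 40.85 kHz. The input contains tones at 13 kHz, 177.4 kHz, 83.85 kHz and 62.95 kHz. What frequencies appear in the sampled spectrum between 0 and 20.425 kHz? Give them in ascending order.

fs/2 = 20.425 kHz.
13 kHz ≤ fs/2 = 20.425 kHz, passes unchanged.
177.4 kHz mod fs = 14 kHz.
14 kHz ≤ fs/2 = 20.425 kHz, appears at 14 kHz.
83.85 kHz mod fs = 2.15 kHz.
2.15 kHz ≤ fs/2 = 20.425 kHz, appears at 2.15 kHz.
62.95 kHz mod fs = 22.1 kHz.
22.1 kHz > fs/2 = 20.425 kHz, folds to fs − 22.1 kHz = 18.75 kHz.
Distinct values: {2.15 kHz, 13 kHz, 14 kHz, 18.75 kHz}.

2.15 kHz, 13 kHz, 14 kHz, 18.75 kHz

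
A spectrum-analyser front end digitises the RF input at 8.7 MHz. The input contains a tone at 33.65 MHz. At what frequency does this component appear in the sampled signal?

1.15 MHz

33.65 MHz mod fs = 7.55 MHz.
7.55 MHz > fs/2 = 4.35 MHz, folds to fs − 7.55 MHz = 1.15 MHz.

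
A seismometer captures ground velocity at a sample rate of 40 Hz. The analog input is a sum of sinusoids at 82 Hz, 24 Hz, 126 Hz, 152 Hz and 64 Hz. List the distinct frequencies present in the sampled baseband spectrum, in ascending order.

fs/2 = 20 Hz.
82 Hz mod fs = 2 Hz.
2 Hz ≤ fs/2 = 20 Hz, appears at 2 Hz.
24 Hz > fs/2 = 20 Hz, folds to fs − 24 Hz = 16 Hz.
126 Hz mod fs = 6 Hz.
6 Hz ≤ fs/2 = 20 Hz, appears at 6 Hz.
152 Hz mod fs = 32 Hz.
32 Hz > fs/2 = 20 Hz, folds to fs − 32 Hz = 8 Hz.
64 Hz mod fs = 24 Hz.
24 Hz > fs/2 = 20 Hz, folds to fs − 24 Hz = 16 Hz.
Distinct values: {2 Hz, 6 Hz, 8 Hz, 16 Hz}.

2 Hz, 6 Hz, 8 Hz, 16 Hz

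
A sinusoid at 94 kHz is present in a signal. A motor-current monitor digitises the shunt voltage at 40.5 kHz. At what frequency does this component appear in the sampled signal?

94 kHz mod fs = 13 kHz.
13 kHz ≤ fs/2 = 20.25 kHz, appears at 13 kHz.

13 kHz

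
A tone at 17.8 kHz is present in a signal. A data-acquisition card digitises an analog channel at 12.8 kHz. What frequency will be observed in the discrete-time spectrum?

17.8 kHz mod fs = 5 kHz.
5 kHz ≤ fs/2 = 6.4 kHz, appears at 5 kHz.

5 kHz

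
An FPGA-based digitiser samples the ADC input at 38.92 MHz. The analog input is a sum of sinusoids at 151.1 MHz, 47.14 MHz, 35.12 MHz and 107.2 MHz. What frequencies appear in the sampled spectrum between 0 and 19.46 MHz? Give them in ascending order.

fs/2 = 19.46 MHz.
151.1 MHz mod fs = 34.34 MHz.
34.34 MHz > fs/2 = 19.46 MHz, folds to fs − 34.34 MHz = 4.58 MHz.
47.14 MHz mod fs = 8.22 MHz.
8.22 MHz ≤ fs/2 = 19.46 MHz, appears at 8.22 MHz.
35.12 MHz > fs/2 = 19.46 MHz, folds to fs − 35.12 MHz = 3.8 MHz.
107.2 MHz mod fs = 29.36 MHz.
29.36 MHz > fs/2 = 19.46 MHz, folds to fs − 29.36 MHz = 9.56 MHz.
Distinct values: {3.8 MHz, 4.58 MHz, 8.22 MHz, 9.56 MHz}.

3.8 MHz, 4.58 MHz, 8.22 MHz, 9.56 MHz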